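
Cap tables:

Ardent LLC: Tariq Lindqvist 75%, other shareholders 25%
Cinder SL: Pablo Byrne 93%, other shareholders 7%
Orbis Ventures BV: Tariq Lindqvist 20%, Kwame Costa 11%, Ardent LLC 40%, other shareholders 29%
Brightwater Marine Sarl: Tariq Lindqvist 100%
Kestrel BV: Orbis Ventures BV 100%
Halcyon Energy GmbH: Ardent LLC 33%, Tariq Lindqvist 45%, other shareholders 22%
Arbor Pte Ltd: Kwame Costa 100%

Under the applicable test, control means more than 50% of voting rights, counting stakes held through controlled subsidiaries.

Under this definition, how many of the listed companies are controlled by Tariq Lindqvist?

Tariq holds 75% of Ardent, so Tariq controls Ardent.
Tariq and Ardent together hold 20% + 40% = 60% of Orbis, so Tariq controls Orbis.
Tariq holds 100% of Brightwater, so Tariq controls Brightwater.
Orbis holds 100% of Kestrel, so Tariq controls Kestrel.
Ardent and Tariq together hold 33% + 45% = 78% of Halcyon, so Tariq controls Halcyon.
No other company's threshold is met.
Tariq controls 5 companies.

5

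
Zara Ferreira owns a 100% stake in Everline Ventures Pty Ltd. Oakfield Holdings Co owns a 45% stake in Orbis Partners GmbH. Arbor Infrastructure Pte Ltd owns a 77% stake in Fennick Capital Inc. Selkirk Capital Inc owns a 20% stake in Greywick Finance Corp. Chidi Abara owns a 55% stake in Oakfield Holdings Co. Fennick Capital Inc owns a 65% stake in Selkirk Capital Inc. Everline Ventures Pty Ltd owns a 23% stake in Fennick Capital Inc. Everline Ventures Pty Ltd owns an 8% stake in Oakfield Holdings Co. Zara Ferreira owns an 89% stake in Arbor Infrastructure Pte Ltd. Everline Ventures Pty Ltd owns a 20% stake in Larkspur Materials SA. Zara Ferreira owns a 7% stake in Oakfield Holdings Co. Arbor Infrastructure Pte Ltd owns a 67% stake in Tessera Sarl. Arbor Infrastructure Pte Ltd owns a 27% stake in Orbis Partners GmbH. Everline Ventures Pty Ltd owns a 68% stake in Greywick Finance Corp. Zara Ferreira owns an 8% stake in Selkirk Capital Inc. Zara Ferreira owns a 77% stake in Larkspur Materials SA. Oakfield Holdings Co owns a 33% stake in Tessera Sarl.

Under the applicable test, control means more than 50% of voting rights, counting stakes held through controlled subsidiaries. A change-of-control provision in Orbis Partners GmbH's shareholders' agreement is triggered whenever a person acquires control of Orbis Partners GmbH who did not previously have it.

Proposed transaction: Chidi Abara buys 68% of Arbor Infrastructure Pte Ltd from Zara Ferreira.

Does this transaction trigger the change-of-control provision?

The purchase adds only to Chidi's holdings (Zara's stake shrinks), so Chidi is the only person who could newly come to control Orbis.
Chidi holds 55% of Oakfield, so Chidi controls Oakfield.
In Orbis, Chidi's side holds only 45%, not > 50%.
So before the transaction, Chidi does not control Orbis.
After the purchase, Chidi holds 68% of Arbor directly, and Zara's stake falls to 21%.
Chidi holds 68% of Arbor, so Chidi controls Arbor.
Oakfield and Arbor together hold 45% + 27% = 72% of Orbis, so Chidi controls Orbis.
Chidi did not control Orbis before and does after, so the clause is triggered.

Yes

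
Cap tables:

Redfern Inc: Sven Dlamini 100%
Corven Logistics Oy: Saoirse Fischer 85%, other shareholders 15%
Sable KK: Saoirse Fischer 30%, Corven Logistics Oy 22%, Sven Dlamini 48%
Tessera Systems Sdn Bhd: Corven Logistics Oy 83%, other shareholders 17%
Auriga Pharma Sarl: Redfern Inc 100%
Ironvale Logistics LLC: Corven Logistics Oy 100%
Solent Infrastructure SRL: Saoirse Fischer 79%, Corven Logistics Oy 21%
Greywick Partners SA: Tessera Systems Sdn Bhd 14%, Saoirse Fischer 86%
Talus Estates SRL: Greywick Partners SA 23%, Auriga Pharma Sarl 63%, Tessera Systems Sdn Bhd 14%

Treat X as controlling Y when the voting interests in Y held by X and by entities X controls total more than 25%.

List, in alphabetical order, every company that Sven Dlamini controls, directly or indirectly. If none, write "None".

Sven holds 100% of Redfern, so Sven controls Redfern.
Sven holds 48% of Sable, so Sven controls Sable.
Redfern holds 100% of Auriga, so Sven controls Auriga.
Auriga holds 63% of Talus, so Sven controls Talus.
No other company's threshold is met.

Auriga Pharma Sarl, Redfern Inc, Sable KK, Talus Estates SRL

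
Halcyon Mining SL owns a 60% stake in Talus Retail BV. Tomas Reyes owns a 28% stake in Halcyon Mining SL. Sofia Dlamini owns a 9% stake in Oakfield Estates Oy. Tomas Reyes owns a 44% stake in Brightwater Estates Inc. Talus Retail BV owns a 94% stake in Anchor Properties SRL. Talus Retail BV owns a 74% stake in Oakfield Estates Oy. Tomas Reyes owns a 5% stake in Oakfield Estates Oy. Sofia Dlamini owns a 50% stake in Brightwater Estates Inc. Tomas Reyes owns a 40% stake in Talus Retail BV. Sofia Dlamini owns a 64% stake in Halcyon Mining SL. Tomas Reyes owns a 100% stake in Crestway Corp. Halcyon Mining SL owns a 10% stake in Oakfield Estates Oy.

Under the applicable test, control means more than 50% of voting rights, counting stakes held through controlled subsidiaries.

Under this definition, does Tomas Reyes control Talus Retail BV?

Tomas holds 100% of Crestway, so Tomas controls Crestway.
In Talus, Tomas's side holds only 40%, not > 50%.
So Tomas does not control Talus.

No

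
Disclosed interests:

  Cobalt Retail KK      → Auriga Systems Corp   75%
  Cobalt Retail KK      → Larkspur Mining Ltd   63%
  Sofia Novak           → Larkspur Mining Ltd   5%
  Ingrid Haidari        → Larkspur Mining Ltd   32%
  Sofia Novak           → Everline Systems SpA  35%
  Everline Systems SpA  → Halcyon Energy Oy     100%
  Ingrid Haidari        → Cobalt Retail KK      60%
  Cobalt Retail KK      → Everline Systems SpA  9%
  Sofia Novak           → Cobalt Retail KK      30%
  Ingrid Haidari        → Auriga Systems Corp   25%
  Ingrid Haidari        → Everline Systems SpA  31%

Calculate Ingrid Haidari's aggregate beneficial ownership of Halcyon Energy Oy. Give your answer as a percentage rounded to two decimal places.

36.40%

Ingrid reaches Halcyon along 2 paths.
Via Cobalt → Everline: 60% × 9% × 100% = 5.4%.
Via Everline: 31% × 100% = 31%.
Total: 5.4% + 31% = 36.4%.
Rounded: 36.40%.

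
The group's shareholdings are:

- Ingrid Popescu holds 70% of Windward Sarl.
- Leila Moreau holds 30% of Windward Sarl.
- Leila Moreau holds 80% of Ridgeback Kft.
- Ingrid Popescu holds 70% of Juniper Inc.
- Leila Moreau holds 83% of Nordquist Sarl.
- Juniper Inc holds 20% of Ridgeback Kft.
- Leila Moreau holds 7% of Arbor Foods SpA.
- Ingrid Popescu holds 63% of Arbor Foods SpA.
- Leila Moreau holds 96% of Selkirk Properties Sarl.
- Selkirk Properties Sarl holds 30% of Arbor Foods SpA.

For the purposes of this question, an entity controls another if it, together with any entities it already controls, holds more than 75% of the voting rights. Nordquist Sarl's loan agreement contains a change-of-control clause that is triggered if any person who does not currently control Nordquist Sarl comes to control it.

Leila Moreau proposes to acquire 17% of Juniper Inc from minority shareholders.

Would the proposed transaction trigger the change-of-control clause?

The purchase changes only Leila's holdings, so Leila is the only person who could newly come to control Nordquist.
Leila holds 83% of Nordquist, so Leila controls Nordquist.
So Leila already controls Nordquist before the transaction.
After the purchase, Leila holds 17% of Juniper directly.
Leila controlled Nordquist already, so this is not a new person acquiring control; every other person's position is unchanged or reduced.
No new person acquires control, so the clause is not triggered.

No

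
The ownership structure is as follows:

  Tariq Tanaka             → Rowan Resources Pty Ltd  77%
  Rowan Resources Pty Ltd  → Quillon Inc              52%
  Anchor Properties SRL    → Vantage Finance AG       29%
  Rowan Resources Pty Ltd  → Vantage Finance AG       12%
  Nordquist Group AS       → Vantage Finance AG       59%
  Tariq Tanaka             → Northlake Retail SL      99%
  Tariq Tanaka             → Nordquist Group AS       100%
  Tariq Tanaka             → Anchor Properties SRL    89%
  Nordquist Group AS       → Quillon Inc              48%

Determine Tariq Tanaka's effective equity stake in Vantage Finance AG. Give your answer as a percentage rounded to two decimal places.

94.05%

Tariq reaches Vantage along 3 paths.
Via Nordquist: 100% × 59% = 59%.
Via Anchor: 89% × 29% = 25.81%.
Via Rowan: 77% × 12% = 9.24%.
Total: 59% + 25.81% + 9.24% = 94.05%.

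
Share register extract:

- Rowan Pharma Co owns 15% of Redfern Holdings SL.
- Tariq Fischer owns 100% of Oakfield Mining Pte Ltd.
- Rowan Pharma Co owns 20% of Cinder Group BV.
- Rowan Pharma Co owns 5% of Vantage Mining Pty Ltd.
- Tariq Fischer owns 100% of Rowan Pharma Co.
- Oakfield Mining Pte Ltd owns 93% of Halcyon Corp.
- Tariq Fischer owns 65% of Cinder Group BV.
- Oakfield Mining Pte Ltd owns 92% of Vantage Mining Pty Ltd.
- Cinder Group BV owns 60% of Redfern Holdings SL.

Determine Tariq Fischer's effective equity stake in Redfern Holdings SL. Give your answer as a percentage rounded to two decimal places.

Tariq reaches Redfern along 3 paths.
Via Rowan: 100% × 15% = 15%.
Via Cinder: 65% × 60% = 39%.
Via Rowan → Cinder: 100% × 20% × 60% = 12%.
Total: 15% + 39% + 12% = 66%.
Rounded: 66.00%.

66.00%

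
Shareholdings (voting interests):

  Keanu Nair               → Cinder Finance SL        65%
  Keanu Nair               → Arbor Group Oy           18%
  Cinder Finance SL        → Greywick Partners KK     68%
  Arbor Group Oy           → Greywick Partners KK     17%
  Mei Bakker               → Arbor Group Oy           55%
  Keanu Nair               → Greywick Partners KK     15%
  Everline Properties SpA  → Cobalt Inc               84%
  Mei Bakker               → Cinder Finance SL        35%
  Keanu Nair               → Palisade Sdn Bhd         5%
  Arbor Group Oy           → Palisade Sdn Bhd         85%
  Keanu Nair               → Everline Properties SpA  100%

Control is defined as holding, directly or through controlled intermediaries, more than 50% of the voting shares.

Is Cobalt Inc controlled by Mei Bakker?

No

Mei holds 55% of Arbor, so Mei controls Arbor.
Arbor holds 85% of Palisade, so Mei controls Palisade.
Neither Mei nor any entity Mei controls holds any voting interest in Cobalt.
So Mei does not control Cobalt.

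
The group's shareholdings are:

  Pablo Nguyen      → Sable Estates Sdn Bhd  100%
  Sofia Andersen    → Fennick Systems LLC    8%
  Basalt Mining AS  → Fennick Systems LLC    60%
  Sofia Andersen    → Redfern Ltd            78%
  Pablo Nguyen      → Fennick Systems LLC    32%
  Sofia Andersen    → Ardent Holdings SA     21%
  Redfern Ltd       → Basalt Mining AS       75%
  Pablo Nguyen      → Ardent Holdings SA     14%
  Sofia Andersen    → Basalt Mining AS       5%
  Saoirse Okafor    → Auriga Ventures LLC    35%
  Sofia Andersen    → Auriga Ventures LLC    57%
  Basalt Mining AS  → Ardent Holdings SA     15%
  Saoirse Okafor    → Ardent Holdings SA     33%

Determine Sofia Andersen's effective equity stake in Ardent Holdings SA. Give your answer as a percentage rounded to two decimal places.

30.53%

Sofia reaches Ardent along 3 paths.
Direct stake: 21% = 21%.
Via Redfern → Basalt: 78% × 75% × 15% = 8.775%.
Via Basalt: 5% × 15% = 0.75%.
Total: 21% + 8.775% + 0.75% = 30.525%.
Rounded: 30.53%.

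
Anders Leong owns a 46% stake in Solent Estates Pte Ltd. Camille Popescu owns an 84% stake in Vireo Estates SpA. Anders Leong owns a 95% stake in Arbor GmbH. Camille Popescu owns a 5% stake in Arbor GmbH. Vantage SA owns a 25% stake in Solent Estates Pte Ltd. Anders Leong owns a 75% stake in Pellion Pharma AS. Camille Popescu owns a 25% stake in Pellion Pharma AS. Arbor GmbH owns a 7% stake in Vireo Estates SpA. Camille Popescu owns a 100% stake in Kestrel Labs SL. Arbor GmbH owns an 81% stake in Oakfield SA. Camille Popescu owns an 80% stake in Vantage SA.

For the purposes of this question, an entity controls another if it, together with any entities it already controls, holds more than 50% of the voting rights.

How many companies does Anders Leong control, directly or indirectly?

3

Anders holds 75% of Pellion, so Anders controls Pellion.
Anders holds 95% of Arbor, so Anders controls Arbor.
Arbor holds 81% of Oakfield, so Anders controls Oakfield.
No other company's threshold is met.
Anders controls 3 companies.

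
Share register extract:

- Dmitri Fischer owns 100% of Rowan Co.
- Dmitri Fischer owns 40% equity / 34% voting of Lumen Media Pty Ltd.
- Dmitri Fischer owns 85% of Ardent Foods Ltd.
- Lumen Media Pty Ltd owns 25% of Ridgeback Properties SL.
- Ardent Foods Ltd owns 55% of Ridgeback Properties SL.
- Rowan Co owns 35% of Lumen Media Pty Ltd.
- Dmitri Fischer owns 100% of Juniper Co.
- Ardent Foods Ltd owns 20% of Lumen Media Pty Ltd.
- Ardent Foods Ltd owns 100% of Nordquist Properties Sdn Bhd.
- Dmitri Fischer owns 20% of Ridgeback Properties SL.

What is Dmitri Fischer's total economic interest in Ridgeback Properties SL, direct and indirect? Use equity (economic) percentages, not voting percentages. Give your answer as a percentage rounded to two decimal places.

89.75%

Dmitri reaches Ridgeback along 5 paths.
Via Rowan → Lumen: 100% × 35% × 25% = 8.75%.
Via Ardent → Lumen: 85% × 20% × 25% = 4.25%.
Via Lumen: 40% × 25% = 10%.
Direct stake: 20% = 20%.
Via Ardent: 85% × 55% = 46.75%.
Total: 8.75% + 4.25% + 10% + 20% + 46.75% = 89.75%.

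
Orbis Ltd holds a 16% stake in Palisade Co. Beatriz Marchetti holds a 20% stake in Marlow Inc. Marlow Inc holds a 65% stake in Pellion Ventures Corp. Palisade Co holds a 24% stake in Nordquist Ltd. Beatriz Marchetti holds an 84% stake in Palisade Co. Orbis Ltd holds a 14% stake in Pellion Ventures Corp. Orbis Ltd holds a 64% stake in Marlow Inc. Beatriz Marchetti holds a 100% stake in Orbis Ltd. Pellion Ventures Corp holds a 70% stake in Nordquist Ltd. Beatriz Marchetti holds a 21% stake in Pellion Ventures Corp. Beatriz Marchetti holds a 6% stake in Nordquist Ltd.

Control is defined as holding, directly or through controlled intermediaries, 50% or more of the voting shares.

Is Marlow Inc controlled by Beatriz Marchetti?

Yes

Beatriz holds 100% of Orbis, so Beatriz controls Orbis.
Orbis and Beatriz together hold 64% + 20% = 84% of Marlow, so Beatriz controls Marlow.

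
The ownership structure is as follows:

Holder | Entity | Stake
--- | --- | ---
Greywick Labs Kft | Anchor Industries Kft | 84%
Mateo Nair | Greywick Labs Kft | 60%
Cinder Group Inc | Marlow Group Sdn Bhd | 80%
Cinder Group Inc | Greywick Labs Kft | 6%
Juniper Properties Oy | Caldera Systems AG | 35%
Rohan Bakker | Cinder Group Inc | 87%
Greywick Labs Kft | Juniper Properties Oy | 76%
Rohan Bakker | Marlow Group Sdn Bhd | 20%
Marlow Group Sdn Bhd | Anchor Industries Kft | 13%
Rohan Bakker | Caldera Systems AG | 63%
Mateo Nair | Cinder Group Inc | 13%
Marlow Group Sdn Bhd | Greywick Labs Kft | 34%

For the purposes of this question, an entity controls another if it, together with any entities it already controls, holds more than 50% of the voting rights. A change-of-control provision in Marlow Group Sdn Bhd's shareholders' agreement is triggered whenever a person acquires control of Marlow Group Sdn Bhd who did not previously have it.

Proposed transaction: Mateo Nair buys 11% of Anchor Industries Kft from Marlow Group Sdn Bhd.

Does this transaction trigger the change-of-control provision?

The purchase adds only to Mateo's holdings (Marlow's stake shrinks), so Mateo is the only person who could newly come to control Marlow.
Mateo holds 60% of Greywick, so Mateo controls Greywick.
Greywick holds 76% of Juniper, so Mateo controls Juniper.
Greywick holds 84% of Anchor, so Mateo controls Anchor.
Neither Mateo nor any entity Mateo controls holds any voting interest in Marlow.
So before the transaction, Mateo does not control Marlow.
After the purchase, Mateo holds 11% of Anchor directly, and Marlow's stake falls to 2%.
Greywick and Mateo together hold 84% + 11% = 95% of Anchor, so Mateo controls Anchor.
After the transaction, neither Mateo nor any entity Mateo controls holds a voting interest in Marlow, so Mateo still does not control it.
No new person acquires control, so the clause is not triggered.

No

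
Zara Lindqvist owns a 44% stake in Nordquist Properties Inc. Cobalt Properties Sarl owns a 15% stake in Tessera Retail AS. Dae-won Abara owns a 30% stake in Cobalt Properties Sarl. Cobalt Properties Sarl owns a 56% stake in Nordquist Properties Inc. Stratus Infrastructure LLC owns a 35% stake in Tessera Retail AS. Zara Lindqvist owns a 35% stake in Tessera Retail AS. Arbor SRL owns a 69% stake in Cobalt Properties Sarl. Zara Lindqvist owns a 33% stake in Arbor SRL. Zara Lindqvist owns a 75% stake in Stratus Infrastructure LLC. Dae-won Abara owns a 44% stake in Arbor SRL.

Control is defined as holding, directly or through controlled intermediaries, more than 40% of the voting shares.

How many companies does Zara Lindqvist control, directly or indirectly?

Zara holds 44% of Nordquist, so Zara controls Nordquist.
Zara holds 75% of Stratus, so Zara controls Stratus.
Zara and Stratus together hold 35% + 35% = 70% of Tessera, so Zara controls Tessera.
No other company's threshold is met.
Zara controls 3 companies.

3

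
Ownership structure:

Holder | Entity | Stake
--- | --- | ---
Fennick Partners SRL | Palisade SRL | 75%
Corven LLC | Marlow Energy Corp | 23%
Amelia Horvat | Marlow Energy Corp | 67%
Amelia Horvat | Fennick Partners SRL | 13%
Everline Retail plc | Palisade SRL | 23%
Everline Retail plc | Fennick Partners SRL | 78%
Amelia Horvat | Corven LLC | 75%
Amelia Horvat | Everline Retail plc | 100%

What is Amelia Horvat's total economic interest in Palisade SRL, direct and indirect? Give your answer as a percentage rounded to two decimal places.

91.25%

Amelia reaches Palisade along 3 paths.
Via Everline: 100% × 23% = 23%.
Via Fennick: 13% × 75% = 9.75%.
Via Everline → Fennick: 100% × 78% × 75% = 58.5%.
Total: 23% + 9.75% + 58.5% = 91.25%.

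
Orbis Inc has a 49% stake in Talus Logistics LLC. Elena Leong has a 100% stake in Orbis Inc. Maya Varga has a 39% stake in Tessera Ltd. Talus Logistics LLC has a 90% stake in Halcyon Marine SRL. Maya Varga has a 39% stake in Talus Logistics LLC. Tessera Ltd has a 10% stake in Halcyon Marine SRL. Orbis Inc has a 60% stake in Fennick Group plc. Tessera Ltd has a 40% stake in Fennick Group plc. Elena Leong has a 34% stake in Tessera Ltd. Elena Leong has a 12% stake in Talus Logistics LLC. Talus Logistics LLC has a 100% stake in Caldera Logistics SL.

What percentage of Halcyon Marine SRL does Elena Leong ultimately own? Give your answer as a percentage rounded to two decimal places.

Elena reaches Halcyon along 3 paths.
Via Tessera: 34% × 10% = 3.4%.
Via Orbis → Talus: 100% × 49% × 90% = 44.1%.
Via Talus: 12% × 90% = 10.8%.
Total: 3.4% + 44.1% + 10.8% = 58.3%.
Rounded: 58.30%.

58.30%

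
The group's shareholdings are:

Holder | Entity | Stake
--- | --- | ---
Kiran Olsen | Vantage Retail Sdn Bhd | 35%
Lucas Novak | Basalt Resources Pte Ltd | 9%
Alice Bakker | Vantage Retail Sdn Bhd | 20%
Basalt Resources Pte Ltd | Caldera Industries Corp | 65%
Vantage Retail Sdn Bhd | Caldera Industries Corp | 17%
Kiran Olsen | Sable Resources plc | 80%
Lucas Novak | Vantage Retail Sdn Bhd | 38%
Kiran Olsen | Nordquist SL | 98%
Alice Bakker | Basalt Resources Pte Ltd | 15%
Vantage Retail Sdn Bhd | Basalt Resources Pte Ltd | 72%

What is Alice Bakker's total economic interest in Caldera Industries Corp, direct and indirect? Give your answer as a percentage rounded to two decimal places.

22.51%

Alice reaches Caldera along 3 paths.
Via Vantage → Basalt: 20% × 72% × 65% = 9.36%.
Via Basalt: 15% × 65% = 9.75%.
Via Vantage: 20% × 17% = 3.4%.
Total: 9.36% + 9.75% + 3.4% = 22.51%.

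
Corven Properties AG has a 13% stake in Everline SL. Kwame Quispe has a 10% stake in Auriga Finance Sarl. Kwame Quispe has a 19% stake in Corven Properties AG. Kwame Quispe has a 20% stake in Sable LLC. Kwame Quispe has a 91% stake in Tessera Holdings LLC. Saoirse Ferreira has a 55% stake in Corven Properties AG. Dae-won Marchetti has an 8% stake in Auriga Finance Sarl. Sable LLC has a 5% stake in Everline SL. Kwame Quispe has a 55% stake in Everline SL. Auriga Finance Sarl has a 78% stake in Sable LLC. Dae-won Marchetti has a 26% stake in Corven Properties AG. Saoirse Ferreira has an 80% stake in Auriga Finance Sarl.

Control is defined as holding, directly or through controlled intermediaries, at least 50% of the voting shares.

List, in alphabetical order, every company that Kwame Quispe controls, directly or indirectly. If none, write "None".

Kwame holds 91% of Tessera, so Kwame controls Tessera.
Kwame holds 55% of Everline, so Kwame controls Everline.
No other company's threshold is met.

Everline SL, Tessera Holdings LLC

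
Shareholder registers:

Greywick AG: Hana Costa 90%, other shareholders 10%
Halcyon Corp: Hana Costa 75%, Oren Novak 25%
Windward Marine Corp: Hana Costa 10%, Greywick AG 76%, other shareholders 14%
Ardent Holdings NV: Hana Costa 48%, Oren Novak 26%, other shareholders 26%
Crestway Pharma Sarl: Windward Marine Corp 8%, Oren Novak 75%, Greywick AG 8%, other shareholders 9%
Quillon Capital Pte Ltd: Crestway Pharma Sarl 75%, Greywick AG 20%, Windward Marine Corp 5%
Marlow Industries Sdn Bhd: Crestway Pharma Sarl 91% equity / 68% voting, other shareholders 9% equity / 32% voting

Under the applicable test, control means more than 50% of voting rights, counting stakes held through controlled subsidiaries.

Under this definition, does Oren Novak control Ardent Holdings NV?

Oren holds 75% of Crestway, so Oren controls Crestway.
Crestway holds 75% of Quillon, so Oren controls Quillon.
Crestway holds 68% of Marlow, so Oren controls Marlow.
In Ardent, Oren's side holds only 26%, not > 50%.
So Oren does not control Ardent.

No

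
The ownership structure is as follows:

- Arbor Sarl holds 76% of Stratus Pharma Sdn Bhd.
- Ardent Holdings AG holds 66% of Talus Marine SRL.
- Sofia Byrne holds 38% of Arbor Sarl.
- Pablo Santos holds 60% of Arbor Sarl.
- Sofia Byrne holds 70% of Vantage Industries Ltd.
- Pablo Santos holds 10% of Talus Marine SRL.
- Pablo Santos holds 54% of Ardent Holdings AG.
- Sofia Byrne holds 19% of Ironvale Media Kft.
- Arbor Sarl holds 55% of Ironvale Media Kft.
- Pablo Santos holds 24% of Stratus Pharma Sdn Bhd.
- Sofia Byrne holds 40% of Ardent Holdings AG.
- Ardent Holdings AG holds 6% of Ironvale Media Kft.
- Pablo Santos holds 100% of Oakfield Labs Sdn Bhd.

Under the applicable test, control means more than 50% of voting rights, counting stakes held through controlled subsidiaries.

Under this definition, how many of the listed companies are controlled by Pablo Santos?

Pablo holds 60% of Arbor, so Pablo controls Arbor.
Pablo holds 54% of Ardent, so Pablo controls Ardent.
Pablo holds 100% of Oakfield, so Pablo controls Oakfield.
Pablo and Arbor together hold 24% + 76% = 100% of Stratus, so Pablo controls Stratus.
Arbor and Ardent together hold 55% + 6% = 61% of Ironvale, so Pablo controls Ironvale.
Ardent and Pablo together hold 66% + 10% = 76% of Talus, so Pablo controls Talus.
No other company's threshold is met.
Pablo controls 6 companies.

6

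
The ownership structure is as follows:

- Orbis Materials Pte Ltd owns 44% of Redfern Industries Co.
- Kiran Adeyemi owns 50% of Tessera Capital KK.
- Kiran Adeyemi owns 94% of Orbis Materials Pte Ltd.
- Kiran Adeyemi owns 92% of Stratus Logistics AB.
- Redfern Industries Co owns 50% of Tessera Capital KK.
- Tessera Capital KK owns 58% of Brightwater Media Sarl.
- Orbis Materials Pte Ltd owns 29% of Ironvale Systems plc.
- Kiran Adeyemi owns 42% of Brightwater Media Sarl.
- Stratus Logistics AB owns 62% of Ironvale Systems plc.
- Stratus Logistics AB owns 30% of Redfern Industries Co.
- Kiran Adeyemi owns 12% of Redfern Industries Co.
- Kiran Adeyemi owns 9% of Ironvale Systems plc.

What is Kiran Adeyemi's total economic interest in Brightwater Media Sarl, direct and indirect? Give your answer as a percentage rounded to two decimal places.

94.48%

Kiran reaches Brightwater along 5 paths.
Via Stratus → Redfern → Tessera: 92% × 30% × 50% × 58% = 8.004%.
Via Redfern → Tessera: 12% × 50% × 58% = 3.48%.
Via Orbis → Redfern → Tessera: 94% × 44% × 50% × 58% = 11.9944%.
Via Tessera: 50% × 58% = 29%.
Direct stake: 42% = 42%.
Total: 8.004% + 3.48% + 11.9944% + 29% + 42% = 94.4784%.
Rounded: 94.48%.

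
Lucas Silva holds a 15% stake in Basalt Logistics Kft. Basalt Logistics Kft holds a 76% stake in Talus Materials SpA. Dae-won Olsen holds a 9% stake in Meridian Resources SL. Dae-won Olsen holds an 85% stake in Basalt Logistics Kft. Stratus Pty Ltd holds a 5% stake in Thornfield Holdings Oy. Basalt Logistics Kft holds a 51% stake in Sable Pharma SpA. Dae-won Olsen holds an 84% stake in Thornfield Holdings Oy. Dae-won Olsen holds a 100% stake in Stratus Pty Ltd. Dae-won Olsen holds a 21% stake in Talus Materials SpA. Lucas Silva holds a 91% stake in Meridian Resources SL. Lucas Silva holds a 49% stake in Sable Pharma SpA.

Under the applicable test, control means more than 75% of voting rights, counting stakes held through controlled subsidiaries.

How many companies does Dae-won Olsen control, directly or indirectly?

4

Dae-won holds 85% of Basalt, so Dae-won controls Basalt.
Dae-won holds 100% of Stratus, so Dae-won controls Stratus.
Basalt and Dae-won together hold 76% + 21% = 97% of Talus, so Dae-won controls Talus.
Dae-won and Stratus together hold 84% + 5% = 89% of Thornfield, so Dae-won controls Thornfield.
No other company's threshold is met.
Dae-won controls 4 companies.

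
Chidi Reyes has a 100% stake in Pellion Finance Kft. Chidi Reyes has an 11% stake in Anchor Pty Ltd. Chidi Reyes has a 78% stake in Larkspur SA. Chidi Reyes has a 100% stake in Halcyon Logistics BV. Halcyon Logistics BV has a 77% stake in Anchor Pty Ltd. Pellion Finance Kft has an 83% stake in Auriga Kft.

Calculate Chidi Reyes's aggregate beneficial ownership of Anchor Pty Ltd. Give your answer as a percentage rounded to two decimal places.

88.00%

Chidi reaches Anchor along 2 paths.
Via Halcyon: 100% × 77% = 77%.
Direct stake: 11% = 11%.
Total: 77% + 11% = 88%.
Rounded: 88.00%.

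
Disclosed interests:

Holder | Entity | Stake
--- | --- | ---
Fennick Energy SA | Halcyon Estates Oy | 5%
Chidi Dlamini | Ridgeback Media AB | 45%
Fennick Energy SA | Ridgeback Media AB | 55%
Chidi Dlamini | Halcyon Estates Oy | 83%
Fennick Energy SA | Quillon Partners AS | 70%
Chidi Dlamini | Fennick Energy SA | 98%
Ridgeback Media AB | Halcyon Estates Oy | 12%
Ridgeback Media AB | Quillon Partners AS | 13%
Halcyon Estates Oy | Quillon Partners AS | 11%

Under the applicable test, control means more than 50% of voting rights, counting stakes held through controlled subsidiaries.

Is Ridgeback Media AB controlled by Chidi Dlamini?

Yes

Chidi holds 98% of Fennick, so Chidi controls Fennick.
Fennick and Chidi together hold 55% + 45% = 100% of Ridgeback, so Chidi controls Ridgeback.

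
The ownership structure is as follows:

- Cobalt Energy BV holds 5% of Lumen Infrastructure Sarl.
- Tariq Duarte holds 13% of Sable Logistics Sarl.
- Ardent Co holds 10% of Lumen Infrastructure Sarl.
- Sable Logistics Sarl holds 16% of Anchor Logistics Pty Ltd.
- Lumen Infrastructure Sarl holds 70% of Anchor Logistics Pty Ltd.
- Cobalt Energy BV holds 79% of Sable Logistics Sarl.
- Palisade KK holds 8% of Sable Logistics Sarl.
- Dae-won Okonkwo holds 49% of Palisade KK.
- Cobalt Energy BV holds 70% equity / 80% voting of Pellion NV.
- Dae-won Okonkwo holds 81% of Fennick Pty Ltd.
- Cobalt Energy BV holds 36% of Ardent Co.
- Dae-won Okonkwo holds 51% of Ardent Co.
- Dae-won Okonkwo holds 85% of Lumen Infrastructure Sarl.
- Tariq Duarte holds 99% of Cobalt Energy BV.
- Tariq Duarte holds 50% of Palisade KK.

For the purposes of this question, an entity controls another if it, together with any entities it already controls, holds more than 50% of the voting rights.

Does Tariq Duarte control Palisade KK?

Tariq holds 99% of Cobalt, so Tariq controls Cobalt.
Tariq and Cobalt together hold 13% + 79% = 92% of Sable, so Tariq controls Sable.
Cobalt holds 80% of Pellion, so Tariq controls Pellion.
In Palisade, Tariq's side holds only 50%, not > 50%.
So Tariq does not control Palisade.

No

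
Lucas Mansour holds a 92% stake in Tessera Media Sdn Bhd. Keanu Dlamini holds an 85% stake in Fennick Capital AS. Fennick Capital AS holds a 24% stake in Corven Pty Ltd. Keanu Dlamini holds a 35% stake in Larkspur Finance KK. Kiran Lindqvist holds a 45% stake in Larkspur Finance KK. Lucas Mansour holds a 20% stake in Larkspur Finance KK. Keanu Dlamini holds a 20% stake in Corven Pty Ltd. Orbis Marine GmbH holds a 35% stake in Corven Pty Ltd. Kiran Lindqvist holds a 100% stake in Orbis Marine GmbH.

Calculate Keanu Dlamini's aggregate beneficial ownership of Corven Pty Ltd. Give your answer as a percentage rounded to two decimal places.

Keanu reaches Corven along 2 paths.
Direct stake: 20% = 20%.
Via Fennick: 85% × 24% = 20.4%.
Total: 20% + 20.4% = 40.4%.
Rounded: 40.40%.

40.40%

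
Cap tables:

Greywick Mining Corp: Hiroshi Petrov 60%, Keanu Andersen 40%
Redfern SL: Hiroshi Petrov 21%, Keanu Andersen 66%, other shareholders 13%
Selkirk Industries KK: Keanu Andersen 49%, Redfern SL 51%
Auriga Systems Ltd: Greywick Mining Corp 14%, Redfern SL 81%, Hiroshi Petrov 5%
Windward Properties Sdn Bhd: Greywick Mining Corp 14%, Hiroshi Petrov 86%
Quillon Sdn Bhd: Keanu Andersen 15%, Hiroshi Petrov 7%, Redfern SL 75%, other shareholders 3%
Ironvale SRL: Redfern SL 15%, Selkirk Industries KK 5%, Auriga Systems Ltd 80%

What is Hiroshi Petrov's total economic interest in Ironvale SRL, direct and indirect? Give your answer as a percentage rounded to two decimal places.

Hiroshi reaches Ironvale along 5 paths.
Via Redfern: 21% × 15% = 3.15%.
Via Redfern → Selkirk: 21% × 51% × 5% = 0.5355%.
Via Greywick → Auriga: 60% × 14% × 80% = 6.72%.
Via Redfern → Auriga: 21% × 81% × 80% = 13.608%.
Via Auriga: 5% × 80% = 4%.
Total: 3.15% + 0.5355% + 6.72% + 13.608% + 4% = 28.0135%.
Rounded: 28.01%.

28.01%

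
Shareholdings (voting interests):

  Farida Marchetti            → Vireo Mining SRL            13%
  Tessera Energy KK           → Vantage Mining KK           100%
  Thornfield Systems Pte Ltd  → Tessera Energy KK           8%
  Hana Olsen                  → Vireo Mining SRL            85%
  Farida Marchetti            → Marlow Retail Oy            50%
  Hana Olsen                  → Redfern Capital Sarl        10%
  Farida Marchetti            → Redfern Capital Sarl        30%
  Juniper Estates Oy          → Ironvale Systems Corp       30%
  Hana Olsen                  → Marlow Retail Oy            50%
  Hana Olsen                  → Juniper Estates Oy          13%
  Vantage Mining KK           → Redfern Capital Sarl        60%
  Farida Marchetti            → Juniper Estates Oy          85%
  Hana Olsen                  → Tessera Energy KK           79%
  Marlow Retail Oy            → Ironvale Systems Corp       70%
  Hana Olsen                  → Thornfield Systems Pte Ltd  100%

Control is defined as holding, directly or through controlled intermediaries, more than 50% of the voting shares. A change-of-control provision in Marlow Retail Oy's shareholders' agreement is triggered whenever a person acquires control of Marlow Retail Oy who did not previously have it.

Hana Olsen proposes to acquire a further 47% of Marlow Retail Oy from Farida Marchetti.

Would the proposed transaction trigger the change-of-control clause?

Yes

The purchase adds only to Hana's holdings (Farida's stake shrinks), so Hana is the only person who could newly come to control Marlow.
Hana holds 100% of Thornfield, so Hana controls Thornfield.
Thornfield and Hana together hold 8% + 79% = 87% of Tessera, so Hana controls Tessera.
Hana holds 85% of Vireo, so Hana controls Vireo.
Tessera holds 100% of Vantage, so Hana controls Vantage.
Vantage and Hana together hold 60% + 10% = 70% of Redfern, so Hana controls Redfern.
In Marlow, Hana's side holds only 50%, not > 50%.
So before the transaction, Hana does not control Marlow.
After the purchase, Hana's direct stake in Marlow rises to 50% + 47% = 97%, and Farida's stake falls to 3%.
Hana holds 97% of Marlow, so Hana controls Marlow.
Hana did not control Marlow before and does after, so the clause is triggered.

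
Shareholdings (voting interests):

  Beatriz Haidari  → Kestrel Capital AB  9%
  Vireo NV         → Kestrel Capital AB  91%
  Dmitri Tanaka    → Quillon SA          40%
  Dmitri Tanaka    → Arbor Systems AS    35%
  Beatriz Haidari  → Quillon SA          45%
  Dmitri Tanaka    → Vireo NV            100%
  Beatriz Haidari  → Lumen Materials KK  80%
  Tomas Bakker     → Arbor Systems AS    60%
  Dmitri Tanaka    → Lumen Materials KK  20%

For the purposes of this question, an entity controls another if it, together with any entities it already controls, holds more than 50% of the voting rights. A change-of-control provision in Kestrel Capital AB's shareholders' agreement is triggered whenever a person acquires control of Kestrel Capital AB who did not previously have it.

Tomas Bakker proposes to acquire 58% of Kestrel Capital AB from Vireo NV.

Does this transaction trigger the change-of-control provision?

Yes

The purchase adds only to Tomas's holdings (Vireo's stake shrinks), so Tomas is the only person who could newly come to control Kestrel.
Tomas holds 60% of Arbor, so Tomas controls Arbor.
Neither Tomas nor any entity Tomas controls holds any voting interest in Kestrel.
So before the transaction, Tomas does not control Kestrel.
After the purchase, Tomas holds 58% of Kestrel directly, and Vireo's stake falls to 33%.
Tomas holds 58% of Kestrel, so Tomas controls Kestrel.
Tomas did not control Kestrel before and does after, so the clause is triggered.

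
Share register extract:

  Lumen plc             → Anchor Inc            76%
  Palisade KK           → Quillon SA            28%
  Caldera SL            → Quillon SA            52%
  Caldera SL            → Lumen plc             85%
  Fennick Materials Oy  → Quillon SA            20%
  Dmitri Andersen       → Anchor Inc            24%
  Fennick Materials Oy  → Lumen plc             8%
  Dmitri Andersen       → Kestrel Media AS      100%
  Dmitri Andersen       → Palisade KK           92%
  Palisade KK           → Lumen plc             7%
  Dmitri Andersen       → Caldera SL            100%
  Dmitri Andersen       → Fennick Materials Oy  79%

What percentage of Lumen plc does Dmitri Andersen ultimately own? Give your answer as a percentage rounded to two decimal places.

97.76%

Dmitri reaches Lumen along 3 paths.
Via Caldera: 100% × 85% = 85%.
Via Palisade: 92% × 7% = 6.44%.
Via Fennick: 79% × 8% = 6.32%.
Total: 85% + 6.44% + 6.32% = 97.76%.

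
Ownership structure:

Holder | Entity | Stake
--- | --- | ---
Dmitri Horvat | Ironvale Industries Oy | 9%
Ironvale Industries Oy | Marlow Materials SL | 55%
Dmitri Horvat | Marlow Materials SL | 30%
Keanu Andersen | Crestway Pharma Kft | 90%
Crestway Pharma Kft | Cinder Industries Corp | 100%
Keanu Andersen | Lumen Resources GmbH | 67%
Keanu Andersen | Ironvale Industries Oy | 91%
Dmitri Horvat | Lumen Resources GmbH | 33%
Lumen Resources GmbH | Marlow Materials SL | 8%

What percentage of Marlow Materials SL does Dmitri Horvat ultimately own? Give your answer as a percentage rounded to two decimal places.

Dmitri reaches Marlow along 3 paths.
Direct stake: 30% = 30%.
Via Ironvale: 9% × 55% = 4.95%.
Via Lumen: 33% × 8% = 2.64%.
Total: 30% + 4.95% + 2.64% = 37.59%.

37.59%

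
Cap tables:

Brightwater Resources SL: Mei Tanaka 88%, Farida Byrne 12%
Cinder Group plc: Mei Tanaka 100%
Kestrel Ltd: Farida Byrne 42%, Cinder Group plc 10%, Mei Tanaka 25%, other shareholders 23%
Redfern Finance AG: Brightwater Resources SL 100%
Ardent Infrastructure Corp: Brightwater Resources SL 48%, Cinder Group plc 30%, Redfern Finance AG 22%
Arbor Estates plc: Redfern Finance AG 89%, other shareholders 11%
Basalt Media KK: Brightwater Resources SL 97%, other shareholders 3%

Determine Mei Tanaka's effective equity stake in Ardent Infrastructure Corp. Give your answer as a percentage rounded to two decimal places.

91.60%

Mei reaches Ardent along 3 paths.
Via Brightwater: 88% × 48% = 42.24%.
Via Cinder: 100% × 30% = 30%.
Via Brightwater → Redfern: 88% × 100% × 22% = 19.36%.
Total: 42.24% + 30% + 19.36% = 91.6%.
Rounded: 91.60%.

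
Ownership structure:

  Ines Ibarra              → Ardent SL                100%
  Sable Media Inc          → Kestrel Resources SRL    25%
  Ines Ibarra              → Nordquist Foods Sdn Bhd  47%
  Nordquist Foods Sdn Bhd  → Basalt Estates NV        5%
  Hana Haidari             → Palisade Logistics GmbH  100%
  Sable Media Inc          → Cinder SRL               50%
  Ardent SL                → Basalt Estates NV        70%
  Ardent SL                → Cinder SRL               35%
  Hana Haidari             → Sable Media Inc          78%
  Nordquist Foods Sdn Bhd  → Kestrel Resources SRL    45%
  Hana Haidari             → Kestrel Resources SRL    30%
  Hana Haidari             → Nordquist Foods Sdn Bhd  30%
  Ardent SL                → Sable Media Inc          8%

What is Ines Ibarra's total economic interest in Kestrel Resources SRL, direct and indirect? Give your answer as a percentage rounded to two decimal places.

23.15%

Ines reaches Kestrel along 2 paths.
Via Ardent → Sable: 100% × 8% × 25% = 2%.
Via Nordquist: 47% × 45% = 21.15%.
Total: 2% + 21.15% = 23.15%.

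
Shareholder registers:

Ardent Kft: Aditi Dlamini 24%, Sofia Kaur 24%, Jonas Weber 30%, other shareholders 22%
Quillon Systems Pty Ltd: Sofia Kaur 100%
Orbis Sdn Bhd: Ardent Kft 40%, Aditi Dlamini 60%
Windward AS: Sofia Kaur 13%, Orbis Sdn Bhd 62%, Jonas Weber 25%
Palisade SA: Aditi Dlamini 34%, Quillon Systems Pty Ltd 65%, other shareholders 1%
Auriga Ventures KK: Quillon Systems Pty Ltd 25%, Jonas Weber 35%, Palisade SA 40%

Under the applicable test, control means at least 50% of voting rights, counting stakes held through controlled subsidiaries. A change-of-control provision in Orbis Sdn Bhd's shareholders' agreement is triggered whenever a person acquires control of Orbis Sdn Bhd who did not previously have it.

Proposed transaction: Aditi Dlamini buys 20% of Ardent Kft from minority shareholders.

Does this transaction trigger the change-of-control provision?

The purchase changes only Aditi's holdings, so Aditi is the only person who could newly come to control Orbis.
Aditi holds 60% of Orbis, so Aditi controls Orbis.
So Aditi already controls Orbis before the transaction.
After the purchase, Aditi's direct stake in Ardent rises to 24% + 20% = 44%.
Aditi controlled Orbis already, so this is not a new person acquiring control; every other person's position is unchanged or reduced.
No new person acquires control, so the clause is not triggered.

No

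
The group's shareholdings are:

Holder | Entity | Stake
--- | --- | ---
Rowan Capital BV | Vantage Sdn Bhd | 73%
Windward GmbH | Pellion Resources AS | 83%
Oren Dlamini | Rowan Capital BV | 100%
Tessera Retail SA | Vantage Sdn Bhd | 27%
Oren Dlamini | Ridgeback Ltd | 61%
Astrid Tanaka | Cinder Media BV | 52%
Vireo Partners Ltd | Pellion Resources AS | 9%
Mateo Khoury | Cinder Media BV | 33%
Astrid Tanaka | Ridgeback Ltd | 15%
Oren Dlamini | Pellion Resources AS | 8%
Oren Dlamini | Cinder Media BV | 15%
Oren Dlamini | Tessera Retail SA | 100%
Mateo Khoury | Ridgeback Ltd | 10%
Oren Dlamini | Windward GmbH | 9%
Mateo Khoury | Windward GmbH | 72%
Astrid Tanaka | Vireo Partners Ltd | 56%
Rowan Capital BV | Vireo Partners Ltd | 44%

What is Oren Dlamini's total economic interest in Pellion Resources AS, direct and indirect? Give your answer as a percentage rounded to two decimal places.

Oren reaches Pellion along 3 paths.
Via Rowan → Vireo: 100% × 44% × 9% = 3.96%.
Direct stake: 8% = 8%.
Via Windward: 9% × 83% = 7.47%.
Total: 3.96% + 8% + 7.47% = 19.43%.

19.43%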